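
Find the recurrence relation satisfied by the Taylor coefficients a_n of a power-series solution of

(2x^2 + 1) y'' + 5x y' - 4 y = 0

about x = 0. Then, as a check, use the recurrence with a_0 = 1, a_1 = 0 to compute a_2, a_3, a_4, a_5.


Substitute y = sum_n a_n x^n.
(1 + 2 x^2) y'' contributes (n+2)(n+1) a_{n+2} + 2 n(n-1) a_n at x^n.
5 x y'(x) contributes 5 n a_n at x^n.
-4 y(x) contributes -4 a_n at x^n.
Matching x^n: (n+2)(n+1) a_{n+2} + (2 n(n-1) + 5 n - 4) a_n = 0.
Thus a_{n+2} = (-2 n(n-1) - 5 n + 4) / ((n+1)(n+2)) * a_n.

Check with a_0 = 1, a_1 = 0 (apply the recurrence for n = 0, 1, 2, 3): a_0 = 1, a_1 = 0, a_2 = 2, a_3 = 0, a_4 = -5/3, a_5 = 0.

a_(n+2) = (-2 n(n-1) - 5 n + 4) / ((n+1)(n+2)) * a_n; check: a_0 = 1, a_1 = 0, a_2 = 2, a_3 = 0, a_4 = -5/3, a_5 = 0


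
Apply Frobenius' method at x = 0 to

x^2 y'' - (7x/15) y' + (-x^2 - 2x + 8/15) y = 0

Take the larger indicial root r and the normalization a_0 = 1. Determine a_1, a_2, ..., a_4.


Write in Frobenius form y'' + (p(x)/x) y' + (q(x)/x^2) y = 0:
  p(x) = -7/15,  q(x) = -x^2 - 2x + 8/15.
Indicial equation: r(r-1) + (-7/15) r + (8/15) = 0 -> roots r_1 = 4/5, r_2 = 2/3.
Take r = r_1 = 4/5. Let y(x) = x^r sum_{n>=0} a_n x^n with a_0 = 1.
Substitute y = x^r sum a_n x^n and match x^{r+n}. The recurrence is
  D(n) a_n - 2 a_{n-1} - 1 a_{n-2} = 0,  where D(n) = (r+n)(r+n-1) + (-7/15)(r+n) + (8/15).
  a_n = [2 a_{n-1} + 1 a_{n-2}] / D(n).
Since the indicial polynomial factors as (r - r_1)(r - r_2), D(n) = (r_1 + n - r_1)(r_1 + n - r_2) = n(n + 2/15).
Evaluating step by step (a_0 = 1):
  n = 1: D(1) = 1(1 + 2/15) = 17/15; numerator = 2(1) = 2; a_1 = (2)/(17/15) = 30/17
  n = 2: D(2) = 2(2 + 2/15) = 64/15; numerator = 2(30/17) + 1(1) = 77/17; a_2 = (77/17)/(64/15) = 1155/1088
  n = 3: D(3) = 3(3 + 2/15) = 47/5; numerator = 2(1155/1088) + 1(30/17) = 2115/544; a_3 = (2115/544)/(47/5) = 225/544
  n = 4: D(4) = 4(4 + 2/15) = 248/15; numerator = 2(225/544) + 1(1155/1088) = 2055/1088; a_4 = (2055/1088)/(248/15) = 30825/269824

r = 4/5; a_0 = 1; a_1 = 30/17; a_2 = 1155/1088; a_3 = 225/544; a_4 = 30825/269824


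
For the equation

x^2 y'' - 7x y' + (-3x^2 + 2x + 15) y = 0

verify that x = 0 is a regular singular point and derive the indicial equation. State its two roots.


Divide by x^2 to reach normal form y'' + P_1(x) y' + P_2(x) y = 0 with P_1(x) = -7/x and P_2(x) = -3 + 2/x + 15/x^2.
x = 0 is a singular point because the y'-coefficient -7/x has a pole at x = 0 and the y-coefficient -3 + 2/x + 15/x^2 has a pole at x = 0.
It is a regular singular point because x P_1(x) = p(x) = -7 and x^2 P_2(x) = q(x) = -3x^2 + 2x + 15 are polynomials, hence analytic at x = 0.
p(0) = -7,  q(0) = 15.
Indicial equation: r(r-1) + p(0) r + q(0) = 0, i.e. r^2 + (p(0) - 1) r + q(0) = 0, i.e. r^2 - 8 r + 15 = 0.
Discriminant: (-8)^2 - 4(15) = 4, so r = (8 ± 2)/2.
Solving: r_1 = 5, r_2 = 3.

indicial: r^2 - 8 r + 15 = 0; roots r_1 = 5, r_2 = 3


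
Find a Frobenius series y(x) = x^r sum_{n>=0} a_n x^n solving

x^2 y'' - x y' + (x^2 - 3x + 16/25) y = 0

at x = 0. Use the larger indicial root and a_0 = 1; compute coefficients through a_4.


Write in Frobenius form y'' + (p(x)/x) y' + (q(x)/x^2) y = 0:
  p(x) = -1,  q(x) = x^2 - 3x + 16/25.
Indicial equation: r(r-1) + (-1) r + (16/25) = 0 -> roots r_1 = 8/5, r_2 = 2/5.
Take r = r_1 = 8/5. Let y(x) = x^r sum_{n>=0} a_n x^n with a_0 = 1.
Substitute y = x^r sum a_n x^n and match x^{r+n}. The recurrence is
  D(n) a_n - 3 a_{n-1} + 1 a_{n-2} = 0,  where D(n) = (r+n)(r+n-1) + (-1)(r+n) + (16/25).
  a_n = [3 a_{n-1} - 1 a_{n-2}] / D(n).
Since the indicial polynomial factors as (r - r_1)(r - r_2), D(n) = (r_1 + n - r_1)(r_1 + n - r_2) = n(n + 6/5).
Evaluating step by step (a_0 = 1):
  n = 1: D(1) = 1(1 + 6/5) = 11/5; numerator = 3(1) = 3; a_1 = (3)/(11/5) = 15/11
  n = 2: D(2) = 2(2 + 6/5) = 32/5; numerator = 3(15/11) - 1(1) = 34/11; a_2 = (34/11)/(32/5) = 85/176
  n = 3: D(3) = 3(3 + 6/5) = 63/5; numerator = 3(85/176) - 1(15/11) = 15/176; a_3 = (15/176)/(63/5) = 25/3696
  n = 4: D(4) = 4(4 + 6/5) = 104/5; numerator = 3(25/3696) - 1(85/176) = -285/616; a_4 = (-285/616)/(104/5) = -1425/64064

r = 8/5; a_0 = 1; a_1 = 15/11; a_2 = 85/176; a_3 = 25/3696; a_4 = -1425/64064


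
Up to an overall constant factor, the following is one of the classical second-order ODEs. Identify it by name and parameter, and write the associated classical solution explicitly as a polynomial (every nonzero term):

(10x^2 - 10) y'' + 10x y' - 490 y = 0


All three coefficients share the factor -10; dividing through by -10 gives  (1 - x^2) y'' - x y' + 49 y = 0.
This matches the Chebyshev equation (1 - x^2) y'' - x y' + n^2 y = 0 (note the -x y' term, not -2x y') with n^2 = 49, so n = 7; the polynomial solution is T_7(x).
With y = sum_k a_k x^k, matching x^k gives (k+2)(k+1) a_{k+2} = (k^2 - n^2) a_k = (k - 7)(k + 7) a_k. The right side vanishes at k = 7, so the series with the parity of 7 terminates at degree 7.
Standard normalization: leading coefficient of T_n is 2^(n-1), so a_7 = 2^6 = 64. Work downward with a_k = (k+1)(k+2) a_{k+2} / ((k - 7)(k + 7)):
  a_5 = (6)(7)(64) / ((5 - 7)(5 + 7)) = 2688/(-24) = -112
  a_3 = (4)(5)(-112) / ((3 - 7)(3 + 7)) = -2240/(-40) = 56
  a_1 = (2)(3)(56) / ((1 - 7)(1 + 7)) = 336/(-48) = -7
Hence T_7(x) = 64 x^7 - 112 x^5 + 56 x^3 - 7 x.

T_7(x); series = 64 x^7 - 112 x^5 + 56 x^3 - 7 x


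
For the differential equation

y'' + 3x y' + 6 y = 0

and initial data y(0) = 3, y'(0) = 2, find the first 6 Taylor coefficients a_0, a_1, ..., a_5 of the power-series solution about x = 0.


Ansatz: y(x) = sum_{n>=0} a_n x^n, so y'(x) = sum_{n>=1} n a_n x^(n-1) and y''(x) = sum_{n>=2} n(n-1) a_n x^(n-2).
Substitute into P(x) y'' + Q(x) y' + R(x) y = 0 with P(x) = 1, Q(x) = 3x, R(x) = 6, and match powers of x.
Initial conditions: a_0 = 3, a_1 = 2.
Setting the coefficient of each power of x to zero and solving order by order (substituting the coefficients already found):
  x^0: 2 a_2 + 6 a_0 = 0  ->  2 a_2 = -6 a_0 = -18  ->  a_2 = -9
  x^1: 6 a_3 + 9 a_1 = 0  ->  6 a_3 = -9 a_1 = -18  ->  a_3 = -3
  x^2: 12 a_4 + 12 a_2 = 0  ->  12 a_4 = -12 a_2 = 108  ->  a_4 = 9
  x^3: 20 a_5 + 15 a_3 = 0  ->  20 a_5 = -15 a_3 = 45  ->  a_5 = 9/4
Truncated series: y(x) = 3 + 2 x - 9 x^2 - 3 x^3 + 9 x^4 + (9/4) x^5 + O(x^6).

a_0 = 3; a_1 = 2; a_2 = -9; a_3 = -3; a_4 = 9; a_5 = 9/4


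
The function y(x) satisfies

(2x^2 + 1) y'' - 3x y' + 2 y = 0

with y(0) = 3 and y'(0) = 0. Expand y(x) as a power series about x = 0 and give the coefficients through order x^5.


Ansatz: y(x) = sum_{n>=0} a_n x^n, so y'(x) = sum_{n>=1} n a_n x^(n-1) and y''(x) = sum_{n>=2} n(n-1) a_n x^(n-2).
Substitute into P(x) y'' + Q(x) y' + R(x) y = 0 with P(x) = 2x^2 + 1, Q(x) = -3x, R(x) = 2, and match powers of x.
Initial conditions: a_0 = 3, a_1 = 0.
Setting the coefficient of each power of x to zero and solving order by order (substituting the coefficients already found):
  x^0: 2 a_2 + 2 a_0 = 0  ->  2 a_2 = -2 a_0 = -6  ->  a_2 = -3
  x^1: 6 a_3 - a_1 = 0  ->  6 a_3 = a_1 = 0  ->  a_3 = 0
  x^2: 12 a_4 = 0  ->  a_4 = 0
  x^3: 20 a_5 + 5 a_3 = 0  ->  20 a_5 = -5 a_3 = 0  ->  a_5 = 0
Truncated series: y(x) = 3 - 3 x^2 + O(x^6).

a_0 = 3; a_1 = 0; a_2 = -3; a_3 = 0; a_4 = 0; a_5 = 0


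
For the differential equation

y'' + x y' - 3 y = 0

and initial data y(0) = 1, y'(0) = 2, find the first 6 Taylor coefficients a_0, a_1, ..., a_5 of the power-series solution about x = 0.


Ansatz: y(x) = sum_{n>=0} a_n x^n, so y'(x) = sum_{n>=1} n a_n x^(n-1) and y''(x) = sum_{n>=2} n(n-1) a_n x^(n-2).
Substitute into P(x) y'' + Q(x) y' + R(x) y = 0 with P(x) = 1, Q(x) = x, R(x) = -3, and match powers of x.
Initial conditions: a_0 = 1, a_1 = 2.
Setting the coefficient of each power of x to zero and solving order by order (substituting the coefficients already found):
  x^0: 2 a_2 - 3 a_0 = 0  ->  2 a_2 = 3 a_0 = 3  ->  a_2 = 3/2
  x^1: 6 a_3 - 2 a_1 = 0  ->  6 a_3 = 2 a_1 = 4  ->  a_3 = 2/3
  x^2: 12 a_4 - a_2 = 0  ->  12 a_4 = a_2 = 3/2  ->  a_4 = 1/8
  x^3: 20 a_5 = 0  ->  a_5 = 0
Truncated series: y(x) = 1 + 2 x + (3/2) x^2 + (2/3) x^3 + (1/8) x^4 + O(x^6).

a_0 = 1; a_1 = 2; a_2 = 3/2; a_3 = 2/3; a_4 = 1/8; a_5 = 0


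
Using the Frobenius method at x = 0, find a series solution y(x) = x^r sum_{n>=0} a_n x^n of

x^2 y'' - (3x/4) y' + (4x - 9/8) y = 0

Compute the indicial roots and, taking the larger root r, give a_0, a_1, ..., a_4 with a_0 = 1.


Write in Frobenius form y'' + (p(x)/x) y' + (q(x)/x^2) y = 0:
  p(x) = -3/4,  q(x) = 4x - 9/8.
Indicial equation: r(r-1) + (-3/4) r + (-9/8) = 0 -> roots r_1 = 9/4, r_2 = -1/2.
Take r = r_1 = 9/4. Let y(x) = x^r sum_{n>=0} a_n x^n with a_0 = 1.
Substitute y = x^r sum a_n x^n and match x^{r+n}. The recurrence is
  D(n) a_n + 4 a_{n-1} = 0,  where D(n) = (r+n)(r+n-1) + (-3/4)(r+n) + (-9/8).
  a_n = -4 / D(n) * a_{n-1}.
Since the indicial polynomial factors as (r - r_1)(r - r_2), D(n) = (r_1 + n - r_1)(r_1 + n - r_2) = n(n + 11/4).
Evaluating step by step (a_0 = 1):
  n = 1: D(1) = 1(1 + 11/4) = 15/4; numerator = -4(1) = -4; a_1 = (-4)/(15/4) = -16/15
  n = 2: D(2) = 2(2 + 11/4) = 19/2; numerator = -4(-16/15) = 64/15; a_2 = (64/15)/(19/2) = 128/285
  n = 3: D(3) = 3(3 + 11/4) = 69/4; numerator = -4(128/285) = -512/285; a_3 = (-512/285)/(69/4) = -2048/19665
  n = 4: D(4) = 4(4 + 11/4) = 27; numerator = -4(-2048/19665) = 8192/19665; a_4 = (8192/19665)/(27) = 8192/530955

r = 9/4; a_0 = 1; a_1 = -16/15; a_2 = 128/285; a_3 = -2048/19665; a_4 = 8192/530955


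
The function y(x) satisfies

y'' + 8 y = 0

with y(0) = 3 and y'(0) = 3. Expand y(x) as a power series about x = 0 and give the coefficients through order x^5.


Ansatz: y(x) = sum_{n>=0} a_n x^n, so y'(x) = sum_{n>=1} n a_n x^(n-1) and y''(x) = sum_{n>=2} n(n-1) a_n x^(n-2).
Substitute into P(x) y'' + Q(x) y' + R(x) y = 0 with P(x) = 1, Q(x) = 0, R(x) = 8, and match powers of x.
Initial conditions: a_0 = 3, a_1 = 3.
Setting the coefficient of each power of x to zero and solving order by order (substituting the coefficients already found):
  x^0: 2 a_2 + 8 a_0 = 0  ->  2 a_2 = -8 a_0 = -24  ->  a_2 = -12
  x^1: 6 a_3 + 8 a_1 = 0  ->  6 a_3 = -8 a_1 = -24  ->  a_3 = -4
  x^2: 12 a_4 + 8 a_2 = 0  ->  12 a_4 = -8 a_2 = 96  ->  a_4 = 8
  x^3: 20 a_5 + 8 a_3 = 0  ->  20 a_5 = -8 a_3 = 32  ->  a_5 = 8/5
Truncated series: y(x) = 3 + 3 x - 12 x^2 - 4 x^3 + 8 x^4 + (8/5) x^5 + O(x^6).

a_0 = 3; a_1 = 3; a_2 = -12; a_3 = -4; a_4 = 8; a_5 = 8/5


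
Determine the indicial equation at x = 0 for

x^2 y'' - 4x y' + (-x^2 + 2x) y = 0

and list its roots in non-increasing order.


Divide by x^2 to reach normal form y'' + P_1(x) y' + P_2(x) y = 0 with P_1(x) = -4/x and P_2(x) = -1 + 2/x.
x = 0 is a singular point because the y'-coefficient -4/x has a pole at x = 0 and the y-coefficient -1 + 2/x has a pole at x = 0.
It is a regular singular point because x P_1(x) = p(x) = -4 and x^2 P_2(x) = q(x) = -x^2 + 2x are polynomials, hence analytic at x = 0.
p(0) = -4,  q(0) = 0.
Indicial equation: r(r-1) + p(0) r + q(0) = 0, i.e. r^2 + (p(0) - 1) r + q(0) = 0, i.e. r^2 - 5 r = 0.
Discriminant: (-5)^2 - 4(0) = 25, so r = (5 ± 5)/2.
Solving: r_1 = 5, r_2 = 0.

indicial: r^2 - 5 r = 0; roots r_1 = 5, r_2 = 0


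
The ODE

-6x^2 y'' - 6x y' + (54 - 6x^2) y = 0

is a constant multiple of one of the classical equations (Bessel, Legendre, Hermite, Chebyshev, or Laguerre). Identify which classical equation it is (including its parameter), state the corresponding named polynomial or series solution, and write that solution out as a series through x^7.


All three coefficients share the factor -6; dividing through by -6 gives  x^2 y'' + x y' + (x^2 - 9) y = 0.
This matches the Bessel equation x^2 y'' + x y' + (x^2 - nu^2) y = 0 with nu^2 = 9, so nu = 3; the solution bounded at x = 0 is J_3(x).
Frobenius at x = 0: indicial roots ±nu; for r = nu the recurrence k(k + 2nu) c_k = -c_{k-2} gives the standard series J_nu(x) = sum_{k>=0} (-1)^k / (k! (k+nu)!) (x/2)^(2k+nu). Evaluate the first 3 terms:
  k = 0: (-1)^0 / (0! * 3! * 2^3) x^3 = 1/(1*6*8) x^3 = (1/48) x^3
  k = 1: (-1)^1 / (1! * 4! * 2^5) x^5 = -1/(1*24*32) x^5 = (-1/768) x^5
  k = 2: (-1)^2 / (2! * 5! * 2^7) x^7 = 1/(2*120*128) x^7 = (1/30720) x^7
Hence J_3(x) = x^7/30720 - x^5/768 + x^3/48 + ....

J_3(x); series = x^7/30720 - x^5/768 + x^3/48


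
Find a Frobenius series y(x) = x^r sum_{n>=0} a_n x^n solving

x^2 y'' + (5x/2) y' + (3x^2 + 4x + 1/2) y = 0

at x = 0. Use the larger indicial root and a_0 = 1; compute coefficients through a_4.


Write in Frobenius form y'' + (p(x)/x) y' + (q(x)/x^2) y = 0:
  p(x) = 5/2,  q(x) = 3x^2 + 4x + 1/2.
Indicial equation: r(r-1) + (5/2) r + (1/2) = 0 -> roots r_1 = -1/2, r_2 = -1.
Take r = r_1 = -1/2. Let y(x) = x^r sum_{n>=0} a_n x^n with a_0 = 1.
Substitute y = x^r sum a_n x^n and match x^{r+n}. The recurrence is
  D(n) a_n + 4 a_{n-1} + 3 a_{n-2} = 0,  where D(n) = (r+n)(r+n-1) + (5/2)(r+n) + (1/2).
  a_n = [-4 a_{n-1} - 3 a_{n-2}] / D(n).
Since the indicial polynomial factors as (r - r_1)(r - r_2), D(n) = (r_1 + n - r_1)(r_1 + n - r_2) = n(n + 1/2).
Evaluating step by step (a_0 = 1):
  n = 1: D(1) = 1(1 + 1/2) = 3/2; numerator = -4(1) = -4; a_1 = (-4)/(3/2) = -8/3
  n = 2: D(2) = 2(2 + 1/2) = 5; numerator = -4(-8/3) - 3(1) = 23/3; a_2 = (23/3)/(5) = 23/15
  n = 3: D(3) = 3(3 + 1/2) = 21/2; numerator = -4(23/15) - 3(-8/3) = 28/15; a_3 = (28/15)/(21/2) = 8/45
  n = 4: D(4) = 4(4 + 1/2) = 18; numerator = -4(8/45) - 3(23/15) = -239/45; a_4 = (-239/45)/(18) = -239/810

r = -1/2; a_0 = 1; a_1 = -8/3; a_2 = 23/15; a_3 = 8/45; a_4 = -239/810


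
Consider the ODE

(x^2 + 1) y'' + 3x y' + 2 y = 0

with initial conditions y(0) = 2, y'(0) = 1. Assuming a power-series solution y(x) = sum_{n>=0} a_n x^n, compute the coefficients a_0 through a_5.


Ansatz: y(x) = sum_{n>=0} a_n x^n, so y'(x) = sum_{n>=1} n a_n x^(n-1) and y''(x) = sum_{n>=2} n(n-1) a_n x^(n-2).
Substitute into P(x) y'' + Q(x) y' + R(x) y = 0 with P(x) = x^2 + 1, Q(x) = 3x, R(x) = 2, and match powers of x.
Initial conditions: a_0 = 2, a_1 = 1.
Setting the coefficient of each power of x to zero and solving order by order (substituting the coefficients already found):
  x^0: 2 a_2 + 2 a_0 = 0  ->  2 a_2 = -2 a_0 = -4  ->  a_2 = -2
  x^1: 6 a_3 + 5 a_1 = 0  ->  6 a_3 = -5 a_1 = -5  ->  a_3 = -5/6
  x^2: 12 a_4 + 10 a_2 = 0  ->  12 a_4 = -10 a_2 = 20  ->  a_4 = 5/3
  x^3: 20 a_5 + 17 a_3 = 0  ->  20 a_5 = -17 a_3 = 85/6  ->  a_5 = 17/24
Truncated series: y(x) = 2 + x - 2 x^2 - (5/6) x^3 + (5/3) x^4 + (17/24) x^5 + O(x^6).

a_0 = 2; a_1 = 1; a_2 = -2; a_3 = -5/6; a_4 = 5/3; a_5 = 17/24


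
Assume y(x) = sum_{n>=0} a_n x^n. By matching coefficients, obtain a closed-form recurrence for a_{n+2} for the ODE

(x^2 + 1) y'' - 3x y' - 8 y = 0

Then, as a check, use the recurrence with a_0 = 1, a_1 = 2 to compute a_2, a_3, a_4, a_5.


Substitute y = sum_n a_n x^n.
(1 + 1 x^2) y'' contributes (n+2)(n+1) a_{n+2} + n(n-1) a_n at x^n.
-3 x y'(x) contributes -3 n a_n at x^n.
-8 y(x) contributes -8 a_n at x^n.
Matching x^n: (n+2)(n+1) a_{n+2} + (n(n-1) - 3 n - 8) a_n = 0.
Thus a_{n+2} = (-n(n-1) + 3 n + 8) / ((n+1)(n+2)) * a_n.

Check with a_0 = 1, a_1 = 2 (apply the recurrence for n = 0, 1, 2, 3): a_0 = 1, a_1 = 2, a_2 = 4, a_3 = 11/3, a_4 = 4, a_5 = 121/60.

a_(n+2) = (-n(n-1) + 3 n + 8) / ((n+1)(n+2)) * a_n; check: a_0 = 1, a_1 = 2, a_2 = 4, a_3 = 11/3, a_4 = 4, a_5 = 121/60


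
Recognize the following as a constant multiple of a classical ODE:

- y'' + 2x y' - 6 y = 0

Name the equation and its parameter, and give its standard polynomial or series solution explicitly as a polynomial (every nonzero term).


All three coefficients share the factor -1; dividing through by -1 gives  y'' - 2x y' + 6 y = 0.
This matches the Hermite equation y'' - 2x y' + 2n y = 0 with 2n = 6, so n = 3; the polynomial solution is H_3(x).
With y = sum_k a_k x^k, matching x^k gives (k+2)(k+1) a_{k+2} = 2(k - n) a_k = 2(k - 3) a_k. The right side vanishes at k = 3, so the series with the parity of 3 terminates at degree 3.
Standard normalization: leading coefficient of H_n is 2^n, so a_3 = 2^3 = 8. Work downward with a_k = (k+1)(k+2) a_{k+2} / (2(k - n)):
  a_1 = (2)(3)(8) / (2(1 - 3)) = 48/(-4) = -12
Hence H_3(x) = 8 x^3 - 12 x.

H_3(x); series = 8 x^3 - 12 x


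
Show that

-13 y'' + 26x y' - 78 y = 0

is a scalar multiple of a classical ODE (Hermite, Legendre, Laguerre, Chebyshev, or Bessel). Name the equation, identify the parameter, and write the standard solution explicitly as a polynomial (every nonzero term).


All three coefficients share the factor -13; dividing through by -13 gives  y'' - 2x y' + 6 y = 0.
This matches the Hermite equation y'' - 2x y' + 2n y = 0 with 2n = 6, so n = 3; the polynomial solution is H_3(x).
With y = sum_k a_k x^k, matching x^k gives (k+2)(k+1) a_{k+2} = 2(k - n) a_k = 2(k - 3) a_k. The right side vanishes at k = 3, so the series with the parity of 3 terminates at degree 3.
Standard normalization: leading coefficient of H_n is 2^n, so a_3 = 2^3 = 8. Work downward with a_k = (k+1)(k+2) a_{k+2} / (2(k - n)):
  a_1 = (2)(3)(8) / (2(1 - 3)) = 48/(-4) = -12
Hence H_3(x) = 8 x^3 - 12 x.

H_3(x); series = 8 x^3 - 12 x


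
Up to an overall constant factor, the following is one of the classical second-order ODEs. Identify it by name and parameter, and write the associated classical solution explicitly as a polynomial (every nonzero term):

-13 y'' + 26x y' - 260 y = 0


All three coefficients share the factor -13; dividing through by -13 gives  y'' - 2x y' + 20 y = 0.
This matches the Hermite equation y'' - 2x y' + 2n y = 0 with 2n = 20, so n = 10; the polynomial solution is H_10(x).
With y = sum_k a_k x^k, matching x^k gives (k+2)(k+1) a_{k+2} = 2(k - n) a_k = 2(k - 10) a_k. The right side vanishes at k = 10, so the series with the parity of 10 terminates at degree 10.
Standard normalization: leading coefficient of H_n is 2^n, so a_10 = 2^10 = 1024. Work downward with a_k = (k+1)(k+2) a_{k+2} / (2(k - n)):
  a_8 = (9)(10)(1024) / (2(8 - 10)) = 92160/(-4) = -23040
  a_6 = (7)(8)(-23040) / (2(6 - 10)) = -1290240/(-8) = 161280
  a_4 = (5)(6)(161280) / (2(4 - 10)) = 4838400/(-12) = -403200
  a_2 = (3)(4)(-403200) / (2(2 - 10)) = -4838400/(-16) = 302400
  a_0 = (1)(2)(302400) / (2(0 - 10)) = 604800/(-20) = -30240
Hence H_10(x) = 1024 x^10 - 23040 x^8 + 161280 x^6 - 403200 x^4 + 302400 x^2 - 30240.

H_10(x); series = 1024 x^10 - 23040 x^8 + 161280 x^6 - 403200 x^4 + 302400 x^2 - 30240


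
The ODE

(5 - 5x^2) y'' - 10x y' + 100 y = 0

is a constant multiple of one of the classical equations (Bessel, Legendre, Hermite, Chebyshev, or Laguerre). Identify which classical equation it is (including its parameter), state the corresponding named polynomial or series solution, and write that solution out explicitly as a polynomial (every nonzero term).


All three coefficients share the factor 5; dividing through by 5 gives  (1 - x^2) y'' - 2x y' + 20 y = 0.
This matches the Legendre equation (1 - x^2) y'' - 2x y' + n(n+1) y = 0 (note the -2x y' term) with n(n+1) = 20, so n = 4; the polynomial solution is P_4(x).
With y = sum_k a_k x^k, matching x^k gives (k+2)(k+1) a_{k+2} = [k(k+1) - n(n+1)] a_k = (k - 4)(k + 5) a_k. The right side vanishes at k = 4, so the series with the parity of 4 terminates at degree 4.
Standard normalization (P_n(1) = 1): leading coefficient (2n)!/(2^n (n!)^2) = 40320/(16*576) = 35/8, so a_4 = 35/8. Work downward with a_k = (k+1)(k+2) a_{k+2} / ((k - 4)(k + 5)):
  a_2 = (3)(4)(35/8) / ((2 - 4)(2 + 5)) = (105/2)/(-14) = -15/4
  a_0 = (1)(2)(-15/4) / ((0 - 4)(0 + 5)) = (-15/2)/(-20) = 3/8
Hence P_4(x) = 35 x^4/8 - 15 x^2/4 + 3/8.

P_4(x); series = 35 x^4/8 - 15 x^2/4 + 3/8


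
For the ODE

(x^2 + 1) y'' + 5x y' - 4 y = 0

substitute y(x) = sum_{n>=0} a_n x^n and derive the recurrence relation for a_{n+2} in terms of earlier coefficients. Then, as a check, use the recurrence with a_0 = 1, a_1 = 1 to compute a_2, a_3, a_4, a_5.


Substitute y = sum_n a_n x^n.
(1 + 1 x^2) y'' contributes (n+2)(n+1) a_{n+2} + n(n-1) a_n at x^n.
5 x y'(x) contributes 5 n a_n at x^n.
-4 y(x) contributes -4 a_n at x^n.
Matching x^n: (n+2)(n+1) a_{n+2} + (n(n-1) + 5 n - 4) a_n = 0.
Thus a_{n+2} = (-n(n-1) - 5 n + 4) / ((n+1)(n+2)) * a_n.

Check with a_0 = 1, a_1 = 1 (apply the recurrence for n = 0, 1, 2, 3): a_0 = 1, a_1 = 1, a_2 = 2, a_3 = -1/6, a_4 = -4/3, a_5 = 17/120.

a_(n+2) = (-n(n-1) - 5 n + 4) / ((n+1)(n+2)) * a_n; check: a_0 = 1, a_1 = 1, a_2 = 2, a_3 = -1/6, a_4 = -4/3, a_5 = 17/120


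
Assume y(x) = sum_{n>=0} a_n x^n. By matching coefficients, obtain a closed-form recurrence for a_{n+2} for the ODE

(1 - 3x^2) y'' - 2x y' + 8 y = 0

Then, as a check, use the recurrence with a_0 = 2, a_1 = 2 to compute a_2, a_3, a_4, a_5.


Substitute y = sum_n a_n x^n.
(1 - 3 x^2) y'' contributes (n+2)(n+1) a_{n+2} - 3 n(n-1) a_n at x^n.
-2 x y'(x) contributes -2 n a_n at x^n.
8 y(x) contributes 8 a_n at x^n.
Matching x^n: (n+2)(n+1) a_{n+2} + (-3 n(n-1) - 2 n + 8) a_n = 0.
Thus a_{n+2} = (3 n(n-1) + 2 n - 8) / ((n+1)(n+2)) * a_n.

Check with a_0 = 2, a_1 = 2 (apply the recurrence for n = 0, 1, 2, 3): a_0 = 2, a_1 = 2, a_2 = -8, a_3 = -2, a_4 = -4/3, a_5 = -8/5.

a_(n+2) = (3 n(n-1) + 2 n - 8) / ((n+1)(n+2)) * a_n; check: a_0 = 2, a_1 = 2, a_2 = -8, a_3 = -2, a_4 = -4/3, a_5 = -8/5


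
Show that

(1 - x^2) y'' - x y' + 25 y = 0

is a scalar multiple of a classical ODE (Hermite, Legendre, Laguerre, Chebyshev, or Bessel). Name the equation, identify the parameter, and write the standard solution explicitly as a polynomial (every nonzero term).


The equation is already in a standard form:  (1 - x^2) y'' - x y' + 25 y = 0.
This matches the Chebyshev equation (1 - x^2) y'' - x y' + n^2 y = 0 (note the -x y' term, not -2x y') with n^2 = 25, so n = 5; the polynomial solution is T_5(x).
With y = sum_k a_k x^k, matching x^k gives (k+2)(k+1) a_{k+2} = (k^2 - n^2) a_k = (k - 5)(k + 5) a_k. The right side vanishes at k = 5, so the series with the parity of 5 terminates at degree 5.
Standard normalization: leading coefficient of T_n is 2^(n-1), so a_5 = 2^4 = 16. Work downward with a_k = (k+1)(k+2) a_{k+2} / ((k - 5)(k + 5)):
  a_3 = (4)(5)(16) / ((3 - 5)(3 + 5)) = 320/(-16) = -20
  a_1 = (2)(3)(-20) / ((1 - 5)(1 + 5)) = -120/(-24) = 5
Hence T_5(x) = 16 x^5 - 20 x^3 + 5 x.

T_5(x); series = 16 x^5 - 20 x^3 + 5 x


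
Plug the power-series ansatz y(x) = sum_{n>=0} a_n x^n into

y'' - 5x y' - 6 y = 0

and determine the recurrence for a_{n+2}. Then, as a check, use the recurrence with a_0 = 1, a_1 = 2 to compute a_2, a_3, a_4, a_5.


Substitute y = sum_n a_n x^n.
y''(x) has coefficient (n+2)(n+1) a_{n+2} at x^n;
-5 x y'(x) has coefficient -5 n a_n at x^n (shift);
-6 y(x) has coefficient -6 a_n at x^n.
Matching x^n: (n+2)(n+1) a_{n+2} + (-5n - 6) a_n = 0.
Thus a_{n+2} = (5n + 6) / ((n+1)(n+2)) * a_n.

Check with a_0 = 1, a_1 = 2 (apply the recurrence for n = 0, 1, 2, 3): a_0 = 1, a_1 = 2, a_2 = 3, a_3 = 11/3, a_4 = 4, a_5 = 77/20.

a_(n+2) = (5n + 6) / ((n+1)(n+2)) * a_n; check: a_0 = 1, a_1 = 2, a_2 = 3, a_3 = 11/3, a_4 = 4, a_5 = 77/20


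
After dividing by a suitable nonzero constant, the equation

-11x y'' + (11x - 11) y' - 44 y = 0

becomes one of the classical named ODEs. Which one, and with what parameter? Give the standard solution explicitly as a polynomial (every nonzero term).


All three coefficients share the factor -11; dividing through by -11 gives  x y'' + (1 - x) y' + 4 y = 0.
This matches the Laguerre equation x y'' + (1 - x) y' + n y = 0 with n = 4; the polynomial solution is L_4(x).
With y = sum_k a_k x^k, matching x^k gives (k+1)k a_{k+1} + (k+1) a_{k+1} - k a_k + n a_k = 0, i.e. (k+1)^2 a_{k+1} = (k - n) a_k = (k - 4) a_k. The right side vanishes at k = 4, so the series terminates at degree 4.
Standard normalization L_n(0) = 1 gives a_0 = 1. Work upward with a_{k+1} = (k - 4) a_k / (k+1)^2:
  a_1 = (0 - 4)(1) / 1^2 = -4/1 = -4
  a_2 = (1 - 4)(-4) / 2^2 = 12/4 = 3
  a_3 = (2 - 4)(3) / 3^2 = -6/9 = -2/3
  a_4 = (3 - 4)(-2/3) / 4^2 = (2/3)/16 = 1/24
Hence L_4(x) = x^4/24 - 2 x^3/3 + 3 x^2 - 4 x + 1.

L_4(x); series = x^4/24 - 2 x^3/3 + 3 x^2 - 4 x + 1


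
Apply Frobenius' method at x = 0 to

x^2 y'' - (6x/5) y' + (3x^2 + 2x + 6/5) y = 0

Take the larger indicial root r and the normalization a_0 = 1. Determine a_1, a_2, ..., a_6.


Write in Frobenius form y'' + (p(x)/x) y' + (q(x)/x^2) y = 0:
  p(x) = -6/5,  q(x) = 3x^2 + 2x + 6/5.
Indicial equation: r(r-1) + (-6/5) r + (6/5) = 0 -> roots r_1 = 6/5, r_2 = 1.
Take r = r_1 = 6/5. Let y(x) = x^r sum_{n>=0} a_n x^n with a_0 = 1.
Substitute y = x^r sum a_n x^n and match x^{r+n}. The recurrence is
  D(n) a_n + 2 a_{n-1} + 3 a_{n-2} = 0,  where D(n) = (r+n)(r+n-1) + (-6/5)(r+n) + (6/5).
  a_n = [-2 a_{n-1} - 3 a_{n-2}] / D(n).
Since the indicial polynomial factors as (r - r_1)(r - r_2), D(n) = (r_1 + n - r_1)(r_1 + n - r_2) = n(n + 1/5).
Evaluating step by step (a_0 = 1):
  n = 1: D(1) = 1(1 + 1/5) = 6/5; numerator = -2(1) = -2; a_1 = (-2)/(6/5) = -5/3
  n = 2: D(2) = 2(2 + 1/5) = 22/5; numerator = -2(-5/3) - 3(1) = 1/3; a_2 = (1/3)/(22/5) = 5/66
  n = 3: D(3) = 3(3 + 1/5) = 48/5; numerator = -2(5/66) - 3(-5/3) = 160/33; a_3 = (160/33)/(48/5) = 50/99
  n = 4: D(4) = 4(4 + 1/5) = 84/5; numerator = -2(50/99) - 3(5/66) = -245/198; a_4 = (-245/198)/(84/5) = -175/2376
  n = 5: D(5) = 5(5 + 1/5) = 26; numerator = -2(-175/2376) - 3(50/99) = -1625/1188; a_5 = (-1625/1188)/(26) = -125/2376
  n = 6: D(6) = 6(6 + 1/5) = 186/5; numerator = -2(-125/2376) - 3(-175/2376) = 775/2376; a_6 = (775/2376)/(186/5) = 125/14256

r = 6/5; a_0 = 1; a_1 = -5/3; a_2 = 5/66; a_3 = 50/99; a_4 = -175/2376; a_5 = -125/2376; a_6 = 125/14256


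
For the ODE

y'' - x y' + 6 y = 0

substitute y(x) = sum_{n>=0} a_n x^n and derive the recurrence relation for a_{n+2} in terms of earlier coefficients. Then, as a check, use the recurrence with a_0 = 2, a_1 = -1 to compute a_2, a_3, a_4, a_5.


Substitute y = sum_n a_n x^n.
y''(x) has coefficient (n+2)(n+1) a_{n+2} at x^n;
-x y'(x) has coefficient -n a_n at x^n (shift);
6 y(x) has coefficient 6 a_n at x^n.
Matching x^n: (n+2)(n+1) a_{n+2} + (-n + 6) a_n = 0.
Thus a_{n+2} = (n - 6) / ((n+1)(n+2)) * a_n.

Check with a_0 = 2, a_1 = -1 (apply the recurrence for n = 0, 1, 2, 3): a_0 = 2, a_1 = -1, a_2 = -6, a_3 = 5/6, a_4 = 2, a_5 = -1/8.

a_(n+2) = (n - 6) / ((n+1)(n+2)) * a_n; check: a_0 = 2, a_1 = -1, a_2 = -6, a_3 = 5/6, a_4 = 2, a_5 = -1/8


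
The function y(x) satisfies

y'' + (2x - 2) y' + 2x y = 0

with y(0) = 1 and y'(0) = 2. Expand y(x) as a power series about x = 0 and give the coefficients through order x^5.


Ansatz: y(x) = sum_{n>=0} a_n x^n, so y'(x) = sum_{n>=1} n a_n x^(n-1) and y''(x) = sum_{n>=2} n(n-1) a_n x^(n-2).
Substitute into P(x) y'' + Q(x) y' + R(x) y = 0 with P(x) = 1, Q(x) = 2x - 2, R(x) = 2x, and match powers of x.
Initial conditions: a_0 = 1, a_1 = 2.
Setting the coefficient of each power of x to zero and solving order by order (substituting the coefficients already found):
  x^0: 2 a_2 - 2 a_1 = 0  ->  2 a_2 = 2 a_1 = 4  ->  a_2 = 2
  x^1: 6 a_3 - 4 a_2 + 2 a_1 + 2 a_0 = 0  ->  6 a_3 = 4 a_2 - 2 a_1 - 2 a_0 = 2  ->  a_3 = 1/3
  x^2: 12 a_4 - 6 a_3 + 4 a_2 + 2 a_1 = 0  ->  12 a_4 = 6 a_3 - 4 a_2 - 2 a_1 = -10  ->  a_4 = -5/6
  x^3: 20 a_5 - 8 a_4 + 6 a_3 + 2 a_2 = 0  ->  20 a_5 = 8 a_4 - 6 a_3 - 2 a_2 = -38/3  ->  a_5 = -19/30
Truncated series: y(x) = 1 + 2 x + 2 x^2 + (1/3) x^3 - (5/6) x^4 - (19/30) x^5 + O(x^6).

a_0 = 1; a_1 = 2; a_2 = 2; a_3 = 1/3; a_4 = -5/6; a_5 = -19/30


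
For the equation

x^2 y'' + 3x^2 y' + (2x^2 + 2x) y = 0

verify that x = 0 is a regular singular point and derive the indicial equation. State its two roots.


Divide by x^2 to reach normal form y'' + P_1(x) y' + P_2(x) y = 0 with P_1(x) = 3 and P_2(x) = 2 + 2/x.
x = 0 is a singular point because the y-coefficient 2 + 2/x has a pole at x = 0.
It is a regular singular point because x P_1(x) = p(x) = 3x and x^2 P_2(x) = q(x) = 2x^2 + 2x are polynomials, hence analytic at x = 0.
p(0) = 0,  q(0) = 0.
Indicial equation: r(r-1) + p(0) r + q(0) = 0, i.e. r^2 + (p(0) - 1) r + q(0) = 0, i.e. r^2 - 1 r = 0.
Discriminant: (-1)^2 - 4(0) = 1, so r = (1 ± 1)/2.
Solving: r_1 = 1, r_2 = 0.

indicial: r^2 - 1 r = 0; roots r_1 = 1, r_2 = 0


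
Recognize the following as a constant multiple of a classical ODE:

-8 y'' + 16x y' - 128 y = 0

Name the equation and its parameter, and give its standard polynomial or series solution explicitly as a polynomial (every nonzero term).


All three coefficients share the factor -8; dividing through by -8 gives  y'' - 2x y' + 16 y = 0.
This matches the Hermite equation y'' - 2x y' + 2n y = 0 with 2n = 16, so n = 8; the polynomial solution is H_8(x).
With y = sum_k a_k x^k, matching x^k gives (k+2)(k+1) a_{k+2} = 2(k - n) a_k = 2(k - 8) a_k. The right side vanishes at k = 8, so the series with the parity of 8 terminates at degree 8.
Standard normalization: leading coefficient of H_n is 2^n, so a_8 = 2^8 = 256. Work downward with a_k = (k+1)(k+2) a_{k+2} / (2(k - n)):
  a_6 = (7)(8)(256) / (2(6 - 8)) = 14336/(-4) = -3584
  a_4 = (5)(6)(-3584) / (2(4 - 8)) = -107520/(-8) = 13440
  a_2 = (3)(4)(13440) / (2(2 - 8)) = 161280/(-12) = -13440
  a_0 = (1)(2)(-13440) / (2(0 - 8)) = -26880/(-16) = 1680
Hence H_8(x) = 256 x^8 - 3584 x^6 + 13440 x^4 - 13440 x^2 + 1680.

H_8(x); series = 256 x^8 - 3584 x^6 + 13440 x^4 - 13440 x^2 + 1680


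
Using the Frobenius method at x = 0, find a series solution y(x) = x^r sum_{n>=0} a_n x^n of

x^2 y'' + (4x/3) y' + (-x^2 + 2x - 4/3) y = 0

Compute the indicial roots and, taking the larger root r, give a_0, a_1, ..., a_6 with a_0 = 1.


Write in Frobenius form y'' + (p(x)/x) y' + (q(x)/x^2) y = 0:
  p(x) = 4/3,  q(x) = -x^2 + 2x - 4/3.
Indicial equation: r(r-1) + (4/3) r + (-4/3) = 0 -> roots r_1 = 1, r_2 = -4/3.
Take r = r_1 = 1. Let y(x) = x^r sum_{n>=0} a_n x^n with a_0 = 1.
Substitute y = x^r sum a_n x^n and match x^{r+n}. The recurrence is
  D(n) a_n + 2 a_{n-1} - 1 a_{n-2} = 0,  where D(n) = (r+n)(r+n-1) + (4/3)(r+n) + (-4/3).
  a_n = [-2 a_{n-1} + 1 a_{n-2}] / D(n).
Since the indicial polynomial factors as (r - r_1)(r - r_2), D(n) = (r_1 + n - r_1)(r_1 + n - r_2) = n(n + 7/3).
Evaluating step by step (a_0 = 1):
  n = 1: D(1) = 1(1 + 7/3) = 10/3; numerator = -2(1) = -2; a_1 = (-2)/(10/3) = -3/5
  n = 2: D(2) = 2(2 + 7/3) = 26/3; numerator = -2(-3/5) + 1(1) = 11/5; a_2 = (11/5)/(26/3) = 33/130
  n = 3: D(3) = 3(3 + 7/3) = 16; numerator = -2(33/130) + 1(-3/5) = -72/65; a_3 = (-72/65)/(16) = -9/130
  n = 4: D(4) = 4(4 + 7/3) = 76/3; numerator = -2(-9/130) + 1(33/130) = 51/130; a_4 = (51/130)/(76/3) = 153/9880
  n = 5: D(5) = 5(5 + 7/3) = 110/3; numerator = -2(153/9880) + 1(-9/130) = -99/988; a_5 = (-99/988)/(110/3) = -27/9880
  n = 6: D(6) = 6(6 + 7/3) = 50; numerator = -2(-27/9880) + 1(153/9880) = 207/9880; a_6 = (207/9880)/(50) = 207/494000

r = 1; a_0 = 1; a_1 = -3/5; a_2 = 33/130; a_3 = -9/130; a_4 = 153/9880; a_5 = -27/9880; a_6 = 207/494000


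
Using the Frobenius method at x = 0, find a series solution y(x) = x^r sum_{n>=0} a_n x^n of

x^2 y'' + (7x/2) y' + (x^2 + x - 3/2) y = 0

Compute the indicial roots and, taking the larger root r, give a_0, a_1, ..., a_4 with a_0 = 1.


Write in Frobenius form y'' + (p(x)/x) y' + (q(x)/x^2) y = 0:
  p(x) = 7/2,  q(x) = x^2 + x - 3/2.
Indicial equation: r(r-1) + (7/2) r + (-3/2) = 0 -> roots r_1 = 1/2, r_2 = -3.
Take r = r_1 = 1/2. Let y(x) = x^r sum_{n>=0} a_n x^n with a_0 = 1.
Substitute y = x^r sum a_n x^n and match x^{r+n}. The recurrence is
  D(n) a_n + 1 a_{n-1} + 1 a_{n-2} = 0,  where D(n) = (r+n)(r+n-1) + (7/2)(r+n) + (-3/2).
  a_n = [-1 a_{n-1} - 1 a_{n-2}] / D(n).
Since the indicial polynomial factors as (r - r_1)(r - r_2), D(n) = (r_1 + n - r_1)(r_1 + n - r_2) = n(n + 7/2).
Evaluating step by step (a_0 = 1):
  n = 1: D(1) = 1(1 + 7/2) = 9/2; numerator = -1(1) = -1; a_1 = (-1)/(9/2) = -2/9
  n = 2: D(2) = 2(2 + 7/2) = 11; numerator = -1(-2/9) - 1(1) = -7/9; a_2 = (-7/9)/(11) = -7/99
  n = 3: D(3) = 3(3 + 7/2) = 39/2; numerator = -1(-7/99) - 1(-2/9) = 29/99; a_3 = (29/99)/(39/2) = 58/3861
  n = 4: D(4) = 4(4 + 7/2) = 30; numerator = -1(58/3861) - 1(-7/99) = 215/3861; a_4 = (215/3861)/(30) = 43/23166

r = 1/2; a_0 = 1; a_1 = -2/9; a_2 = -7/99; a_3 = 58/3861; a_4 = 43/23166


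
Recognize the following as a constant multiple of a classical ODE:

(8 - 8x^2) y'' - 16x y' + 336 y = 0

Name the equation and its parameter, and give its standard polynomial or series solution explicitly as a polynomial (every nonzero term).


All three coefficients share the factor 8; dividing through by 8 gives  (1 - x^2) y'' - 2x y' + 42 y = 0.
This matches the Legendre equation (1 - x^2) y'' - 2x y' + n(n+1) y = 0 (note the -2x y' term) with n(n+1) = 42, so n = 6; the polynomial solution is P_6(x).
With y = sum_k a_k x^k, matching x^k gives (k+2)(k+1) a_{k+2} = [k(k+1) - n(n+1)] a_k = (k - 6)(k + 7) a_k. The right side vanishes at k = 6, so the series with the parity of 6 terminates at degree 6.
Standard normalization (P_n(1) = 1): leading coefficient (2n)!/(2^n (n!)^2) = 479001600/(64*518400) = 231/16, so a_6 = 231/16. Work downward with a_k = (k+1)(k+2) a_{k+2} / ((k - 6)(k + 7)):
  a_4 = (5)(6)(231/16) / ((4 - 6)(4 + 7)) = (3465/8)/(-22) = -315/16
  a_2 = (3)(4)(-315/16) / ((2 - 6)(2 + 7)) = (-945/4)/(-36) = 105/16
  a_0 = (1)(2)(105/16) / ((0 - 6)(0 + 7)) = (105/8)/(-42) = -5/16
Hence P_6(x) = 231 x^6/16 - 315 x^4/16 + 105 x^2/16 - 5/16.

P_6(x); series = 231 x^6/16 - 315 x^4/16 + 105 x^2/16 - 5/16


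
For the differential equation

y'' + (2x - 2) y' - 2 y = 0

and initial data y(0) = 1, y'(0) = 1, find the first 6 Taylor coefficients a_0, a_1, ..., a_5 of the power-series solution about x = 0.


Ansatz: y(x) = sum_{n>=0} a_n x^n, so y'(x) = sum_{n>=1} n a_n x^(n-1) and y''(x) = sum_{n>=2} n(n-1) a_n x^(n-2).
Substitute into P(x) y'' + Q(x) y' + R(x) y = 0 with P(x) = 1, Q(x) = 2x - 2, R(x) = -2, and match powers of x.
Initial conditions: a_0 = 1, a_1 = 1.
Setting the coefficient of each power of x to zero and solving order by order (substituting the coefficients already found):
  x^0: 2 a_2 - 2 a_1 - 2 a_0 = 0  ->  2 a_2 = 2 a_1 + 2 a_0 = 4  ->  a_2 = 2
  x^1: 6 a_3 - 4 a_2 = 0  ->  6 a_3 = 4 a_2 = 8  ->  a_3 = 4/3
  x^2: 12 a_4 - 6 a_3 + 2 a_2 = 0  ->  12 a_4 = 6 a_3 - 2 a_2 = 4  ->  a_4 = 1/3
  x^3: 20 a_5 - 8 a_4 + 4 a_3 = 0  ->  20 a_5 = 8 a_4 - 4 a_3 = -8/3  ->  a_5 = -2/15
Truncated series: y(x) = 1 + x + 2 x^2 + (4/3) x^3 + (1/3) x^4 - (2/15) x^5 + O(x^6).

a_0 = 1; a_1 = 1; a_2 = 2; a_3 = 4/3; a_4 = 1/3; a_5 = -2/15


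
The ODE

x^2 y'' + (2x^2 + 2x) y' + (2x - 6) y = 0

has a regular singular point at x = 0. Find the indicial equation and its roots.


Divide by x^2 to reach normal form y'' + P_1(x) y' + P_2(x) y = 0 with P_1(x) = 2 + 2/x and P_2(x) = 2/x - 6/x^2.
x = 0 is a singular point because the y'-coefficient 2 + 2/x has a pole at x = 0 and the y-coefficient 2/x - 6/x^2 has a pole at x = 0.
It is a regular singular point because x P_1(x) = p(x) = 2x + 2 and x^2 P_2(x) = q(x) = 2x - 6 are polynomials, hence analytic at x = 0.
p(0) = 2,  q(0) = -6.
Indicial equation: r(r-1) + p(0) r + q(0) = 0, i.e. r^2 + (p(0) - 1) r + q(0) = 0, i.e. r^2 + 1 r - 6 = 0.
Discriminant: (1)^2 - 4(-6) = 25, so r = (-1 ± 5)/2.
Solving: r_1 = 2, r_2 = -3.

indicial: r^2 + 1 r - 6 = 0; roots r_1 = 2, r_2 = -3


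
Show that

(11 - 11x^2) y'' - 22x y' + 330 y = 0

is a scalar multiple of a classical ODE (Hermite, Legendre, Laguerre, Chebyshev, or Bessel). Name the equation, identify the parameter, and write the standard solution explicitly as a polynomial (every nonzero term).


All three coefficients share the factor 11; dividing through by 11 gives  (1 - x^2) y'' - 2x y' + 30 y = 0.
This matches the Legendre equation (1 - x^2) y'' - 2x y' + n(n+1) y = 0 (note the -2x y' term) with n(n+1) = 30, so n = 5; the polynomial solution is P_5(x).
With y = sum_k a_k x^k, matching x^k gives (k+2)(k+1) a_{k+2} = [k(k+1) - n(n+1)] a_k = (k - 5)(k + 6) a_k. The right side vanishes at k = 5, so the series with the parity of 5 terminates at degree 5.
Standard normalization (P_n(1) = 1): leading coefficient (2n)!/(2^n (n!)^2) = 3628800/(32*14400) = 63/8, so a_5 = 63/8. Work downward with a_k = (k+1)(k+2) a_{k+2} / ((k - 5)(k + 6)):
  a_3 = (4)(5)(63/8) / ((3 - 5)(3 + 6)) = (315/2)/(-18) = -35/4
  a_1 = (2)(3)(-35/4) / ((1 - 5)(1 + 6)) = (-105/2)/(-28) = 15/8
Hence P_5(x) = 63 x^5/8 - 35 x^3/4 + 15 x/8.

P_5(x); series = 63 x^5/8 - 35 x^3/4 + 15 x/8


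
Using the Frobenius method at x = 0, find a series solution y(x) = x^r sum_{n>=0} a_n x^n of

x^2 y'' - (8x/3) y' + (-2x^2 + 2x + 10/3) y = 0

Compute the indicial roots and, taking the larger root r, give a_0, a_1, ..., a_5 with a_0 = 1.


Write in Frobenius form y'' + (p(x)/x) y' + (q(x)/x^2) y = 0:
  p(x) = -8/3,  q(x) = -2x^2 + 2x + 10/3.
Indicial equation: r(r-1) + (-8/3) r + (10/3) = 0 -> roots r_1 = 2, r_2 = 5/3.
Take r = r_1 = 2. Let y(x) = x^r sum_{n>=0} a_n x^n with a_0 = 1.
Substitute y = x^r sum a_n x^n and match x^{r+n}. The recurrence is
  D(n) a_n + 2 a_{n-1} - 2 a_{n-2} = 0,  where D(n) = (r+n)(r+n-1) + (-8/3)(r+n) + (10/3).
  a_n = [-2 a_{n-1} + 2 a_{n-2}] / D(n).
Since the indicial polynomial factors as (r - r_1)(r - r_2), D(n) = (r_1 + n - r_1)(r_1 + n - r_2) = n(n + 1/3).
Evaluating step by step (a_0 = 1):
  n = 1: D(1) = 1(1 + 1/3) = 4/3; numerator = -2(1) = -2; a_1 = (-2)/(4/3) = -3/2
  n = 2: D(2) = 2(2 + 1/3) = 14/3; numerator = -2(-3/2) + 2(1) = 5; a_2 = (5)/(14/3) = 15/14
  n = 3: D(3) = 3(3 + 1/3) = 10; numerator = -2(15/14) + 2(-3/2) = -36/7; a_3 = (-36/7)/(10) = -18/35
  n = 4: D(4) = 4(4 + 1/3) = 52/3; numerator = -2(-18/35) + 2(15/14) = 111/35; a_4 = (111/35)/(52/3) = 333/1820
  n = 5: D(5) = 5(5 + 1/3) = 80/3; numerator = -2(333/1820) + 2(-18/35) = -1269/910; a_5 = (-1269/910)/(80/3) = -3807/72800

r = 2; a_0 = 1; a_1 = -3/2; a_2 = 15/14; a_3 = -18/35; a_4 = 333/1820; a_5 = -3807/72800


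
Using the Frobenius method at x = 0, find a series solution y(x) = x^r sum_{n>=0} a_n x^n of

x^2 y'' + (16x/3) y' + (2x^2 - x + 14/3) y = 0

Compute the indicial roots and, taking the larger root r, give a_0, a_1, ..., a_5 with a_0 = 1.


Write in Frobenius form y'' + (p(x)/x) y' + (q(x)/x^2) y = 0:
  p(x) = 16/3,  q(x) = 2x^2 - x + 14/3.
Indicial equation: r(r-1) + (16/3) r + (14/3) = 0 -> roots r_1 = -2, r_2 = -7/3.
Take r = r_1 = -2. Let y(x) = x^r sum_{n>=0} a_n x^n with a_0 = 1.
Substitute y = x^r sum a_n x^n and match x^{r+n}. The recurrence is
  D(n) a_n - 1 a_{n-1} + 2 a_{n-2} = 0,  where D(n) = (r+n)(r+n-1) + (16/3)(r+n) + (14/3).
  a_n = [1 a_{n-1} - 2 a_{n-2}] / D(n).
Since the indicial polynomial factors as (r - r_1)(r - r_2), D(n) = (r_1 + n - r_1)(r_1 + n - r_2) = n(n + 1/3).
Evaluating step by step (a_0 = 1):
  n = 1: D(1) = 1(1 + 1/3) = 4/3; numerator = 1(1) = 1; a_1 = (1)/(4/3) = 3/4
  n = 2: D(2) = 2(2 + 1/3) = 14/3; numerator = 1(3/4) - 2(1) = -5/4; a_2 = (-5/4)/(14/3) = -15/56
  n = 3: D(3) = 3(3 + 1/3) = 10; numerator = 1(-15/56) - 2(3/4) = -99/56; a_3 = (-99/56)/(10) = -99/560
  n = 4: D(4) = 4(4 + 1/3) = 52/3; numerator = 1(-99/560) - 2(-15/56) = 201/560; a_4 = (201/560)/(52/3) = 603/29120
  n = 5: D(5) = 5(5 + 1/3) = 80/3; numerator = 1(603/29120) - 2(-99/560) = 1557/4160; a_5 = (1557/4160)/(80/3) = 4671/332800

r = -2; a_0 = 1; a_1 = 3/4; a_2 = -15/56; a_3 = -99/560; a_4 = 603/29120; a_5 = 4671/332800


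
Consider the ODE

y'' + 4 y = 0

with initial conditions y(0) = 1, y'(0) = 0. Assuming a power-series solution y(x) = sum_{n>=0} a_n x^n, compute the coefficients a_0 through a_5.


Ansatz: y(x) = sum_{n>=0} a_n x^n, so y'(x) = sum_{n>=1} n a_n x^(n-1) and y''(x) = sum_{n>=2} n(n-1) a_n x^(n-2).
Substitute into P(x) y'' + Q(x) y' + R(x) y = 0 with P(x) = 1, Q(x) = 0, R(x) = 4, and match powers of x.
Initial conditions: a_0 = 1, a_1 = 0.
Setting the coefficient of each power of x to zero and solving order by order (substituting the coefficients already found):
  x^0: 2 a_2 + 4 a_0 = 0  ->  2 a_2 = -4 a_0 = -4  ->  a_2 = -2
  x^1: 6 a_3 + 4 a_1 = 0  ->  6 a_3 = -4 a_1 = 0  ->  a_3 = 0
  x^2: 12 a_4 + 4 a_2 = 0  ->  12 a_4 = -4 a_2 = 8  ->  a_4 = 2/3
  x^3: 20 a_5 + 4 a_3 = 0  ->  20 a_5 = -4 a_3 = 0  ->  a_5 = 0
Truncated series: y(x) = 1 - 2 x^2 + (2/3) x^4 + O(x^6).

a_0 = 1; a_1 = 0; a_2 = -2; a_3 = 0; a_4 = 2/3; a_5 = 0


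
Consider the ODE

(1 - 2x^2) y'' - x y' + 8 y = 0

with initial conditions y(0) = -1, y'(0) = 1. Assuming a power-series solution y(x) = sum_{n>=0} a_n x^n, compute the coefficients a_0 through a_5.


Ansatz: y(x) = sum_{n>=0} a_n x^n, so y'(x) = sum_{n>=1} n a_n x^(n-1) and y''(x) = sum_{n>=2} n(n-1) a_n x^(n-2).
Substitute into P(x) y'' + Q(x) y' + R(x) y = 0 with P(x) = 1 - 2x^2, Q(x) = -x, R(x) = 8, and match powers of x.
Initial conditions: a_0 = -1, a_1 = 1.
Setting the coefficient of each power of x to zero and solving order by order (substituting the coefficients already found):
  x^0: 2 a_2 + 8 a_0 = 0  ->  2 a_2 = -8 a_0 = 8  ->  a_2 = 4
  x^1: 6 a_3 + 7 a_1 = 0  ->  6 a_3 = -7 a_1 = -7  ->  a_3 = -7/6
  x^2: 12 a_4 + 2 a_2 = 0  ->  12 a_4 = -2 a_2 = -8  ->  a_4 = -2/3
  x^3: 20 a_5 - 7 a_3 = 0  ->  20 a_5 = 7 a_3 = -49/6  ->  a_5 = -49/120
Truncated series: y(x) = -1 + x + 4 x^2 - (7/6) x^3 - (2/3) x^4 - (49/120) x^5 + O(x^6).

a_0 = -1; a_1 = 1; a_2 = 4; a_3 = -7/6; a_4 = -2/3; a_5 = -49/120
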